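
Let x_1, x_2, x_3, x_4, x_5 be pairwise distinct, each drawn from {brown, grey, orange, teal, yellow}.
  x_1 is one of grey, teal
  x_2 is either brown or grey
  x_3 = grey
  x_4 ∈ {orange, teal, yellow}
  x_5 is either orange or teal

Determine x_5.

orange

x_3's domain is down to {grey}, so x_3 = grey. So x_1, x_2 can't be grey.
x_1 must be teal (only option left). Remove teal from x_4, x_5.
So x_5 = orange.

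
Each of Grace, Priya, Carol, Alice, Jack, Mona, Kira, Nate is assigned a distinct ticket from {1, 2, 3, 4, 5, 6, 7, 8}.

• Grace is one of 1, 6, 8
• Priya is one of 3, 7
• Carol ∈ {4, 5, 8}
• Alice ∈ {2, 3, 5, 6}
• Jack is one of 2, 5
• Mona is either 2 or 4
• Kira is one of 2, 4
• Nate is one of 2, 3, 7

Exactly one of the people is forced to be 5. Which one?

Jack

The 8 variables together cover exactly {1, 2, 3, 4, 5, 6, 7, 8} — 8 values for 8 variables — and 1 appears only in Grace's list, so Grace = 1.
Among the 7 still-open variables, 6 fits only Alice (and all 7 values in {2, 3, 4, 5, 6, 7, 8} must be used), so Alice = 6.
The 6 still-open variables together cover exactly {2, 3, 4, 5, 7, 8} — 6 values for 6 variables — and 8 appears only in Carol's list, so Carol = 8.
Among the 5 still-open variables, 5 fits only Jack (and all 5 values in {2, 3, 4, 5, 7} must be used), so Jack = 5.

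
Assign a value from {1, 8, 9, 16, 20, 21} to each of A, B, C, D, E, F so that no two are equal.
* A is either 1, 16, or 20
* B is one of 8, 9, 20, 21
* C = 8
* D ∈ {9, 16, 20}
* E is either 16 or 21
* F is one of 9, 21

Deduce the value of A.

C must be 8 (only option left). Remove 8 from B.
Among the 5 still-open variables, 1 fits only A (and all 5 values in {1, 9, 16, 20, 21} must be used), so A = 1.

1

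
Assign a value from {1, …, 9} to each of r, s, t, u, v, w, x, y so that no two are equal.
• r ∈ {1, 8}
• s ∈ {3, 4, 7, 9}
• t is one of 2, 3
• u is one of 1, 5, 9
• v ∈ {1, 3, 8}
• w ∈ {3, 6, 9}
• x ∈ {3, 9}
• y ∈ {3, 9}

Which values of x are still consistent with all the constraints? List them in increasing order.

3, 9

x and y between them cover only {3, 9} — a naked pair. Remove those values from s, t, u, v, w.
t's domain is down to {2}, so t = 2.
w's domain is down to {6}, so w = 6.
r and v between them cover only {1, 8} — a naked pair. Remove those values from u.
u's domain is down to {5}, so u = 5.
No further eliminations apply; x can still be any of 3, 9.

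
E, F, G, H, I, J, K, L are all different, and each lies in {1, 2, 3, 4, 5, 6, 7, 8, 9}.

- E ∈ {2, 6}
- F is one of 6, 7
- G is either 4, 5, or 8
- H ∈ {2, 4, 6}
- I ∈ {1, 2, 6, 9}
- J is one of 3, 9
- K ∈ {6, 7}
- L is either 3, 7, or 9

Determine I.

The 2 variables F and K are confined to {6, 7}, which locks those values in; drop them from E, H, I, L.
E must be 2 (only option left). Remove 2 from H, I.
H's domain is down to {4}, so H = 4. Remove 4 from G.
The 2 variables J and L are confined to {3, 9}, which locks those values in; drop them from I.
So I = 1.

1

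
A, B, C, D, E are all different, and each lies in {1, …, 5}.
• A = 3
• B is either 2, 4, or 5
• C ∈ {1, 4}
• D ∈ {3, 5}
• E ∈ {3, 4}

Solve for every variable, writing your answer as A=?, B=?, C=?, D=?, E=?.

A=3, B=2, C=1, D=5, E=4

A must be 3 (only option left). So D, E can't be 3.
That leaves D = 5. Strike 5 from B.
E must be 4 (only option left). Strike 4 from B, C.
B has just one choice, so B = 2.
That leaves C = 1.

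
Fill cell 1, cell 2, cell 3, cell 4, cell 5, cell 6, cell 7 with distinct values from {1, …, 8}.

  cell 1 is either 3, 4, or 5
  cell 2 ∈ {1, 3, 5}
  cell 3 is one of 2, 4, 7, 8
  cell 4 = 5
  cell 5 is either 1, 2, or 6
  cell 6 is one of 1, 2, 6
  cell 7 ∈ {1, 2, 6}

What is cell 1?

4

cell 4 has just one choice, so cell 4 = 5. So cell 1, cell 2 can't be 5.
cell 5, cell 6, cell 7 share exactly the 3 values {1, 2, 6}; by pigeonhole those values go to them, so strike 1, 2, 6 from cell 2, cell 3.
cell 2 has just one choice, so cell 2 = 3. So cell 1 can't be 3.
So cell 1 = 4.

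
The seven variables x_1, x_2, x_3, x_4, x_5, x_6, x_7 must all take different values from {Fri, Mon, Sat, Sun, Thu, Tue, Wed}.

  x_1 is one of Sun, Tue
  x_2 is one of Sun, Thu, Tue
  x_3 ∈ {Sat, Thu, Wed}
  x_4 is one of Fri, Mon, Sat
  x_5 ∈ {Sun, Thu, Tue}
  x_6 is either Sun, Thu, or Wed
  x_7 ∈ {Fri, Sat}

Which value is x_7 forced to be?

The 7 variables together cover exactly {Fri, Mon, Sat, Sun, Thu, Tue, Wed} — 7 values for 7 variables — and Mon appears only in x_4's list, so x_4 = Mon.
Among the 6 still-open variables, Fri fits only x_7 (and all 6 values in {Fri, Sat, Sun, Thu, Tue, Wed} must be used), so x_7 = Fri.

Fri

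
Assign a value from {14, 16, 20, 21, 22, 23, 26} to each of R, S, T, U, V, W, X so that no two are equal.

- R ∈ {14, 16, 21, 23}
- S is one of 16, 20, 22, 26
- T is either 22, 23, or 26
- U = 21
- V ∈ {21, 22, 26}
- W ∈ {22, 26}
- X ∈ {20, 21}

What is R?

14

U must be 21 (only option left). Remove 21 from R, V, X.
X has just one choice, so X = 20. Eliminate 20 elsewhere: S.
Among the 5 still-open variables, 14 fits only R (and all 5 values in {14, 16, 22, 23, 26} must be used), so R = 14.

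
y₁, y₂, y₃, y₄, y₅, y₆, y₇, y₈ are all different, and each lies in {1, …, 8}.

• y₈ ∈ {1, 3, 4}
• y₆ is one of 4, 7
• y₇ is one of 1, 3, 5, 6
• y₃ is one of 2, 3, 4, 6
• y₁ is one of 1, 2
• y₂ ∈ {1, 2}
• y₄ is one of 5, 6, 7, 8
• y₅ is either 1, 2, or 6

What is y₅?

6

Among the 8 variables, 8 fits only y₄ (and all 8 values in {1, 2, 3, 4, 5, 6, 7, 8} must be used), so y₄ = 8.
Among the 7 still-open variables, 5 fits only y₇ (and all 7 values in {1, 2, 3, 4, 5, 6, 7} must be used), so y₇ = 5.
The 6 still-open variables draw from only 6 values {1, 2, 3, 4, 6, 7}, so each is used; only y₆ can be 7, hence y₆ = 7.
The 2 variables y₁ and y₂ are confined to {1, 2}, which locks those values in; drop them from y₃, y₅, y₈.
So y₅ = 6.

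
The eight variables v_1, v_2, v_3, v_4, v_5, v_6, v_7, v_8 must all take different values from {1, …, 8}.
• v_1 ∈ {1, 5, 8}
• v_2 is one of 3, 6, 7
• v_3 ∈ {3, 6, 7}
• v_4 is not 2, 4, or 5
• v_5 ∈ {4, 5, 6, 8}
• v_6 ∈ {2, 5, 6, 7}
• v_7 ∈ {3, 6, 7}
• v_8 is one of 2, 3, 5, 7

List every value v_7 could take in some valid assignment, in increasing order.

3, 6, 7

Among the 8 variables, 4 fits only v_5 (and all 8 values in {1, 2, 3, 4, 5, 6, 7, 8} must be used), so v_5 = 4.
The 3 variables v_2, v_3, v_7 are confined to {3, 6, 7}, which locks those values in; drop them from v_4, v_6, v_8.
The 2 variables v_6 and v_8 are confined to {2, 5}, which locks those values in; drop them from v_1.
No further eliminations apply; v_7 can still be any of 3, 6, 7.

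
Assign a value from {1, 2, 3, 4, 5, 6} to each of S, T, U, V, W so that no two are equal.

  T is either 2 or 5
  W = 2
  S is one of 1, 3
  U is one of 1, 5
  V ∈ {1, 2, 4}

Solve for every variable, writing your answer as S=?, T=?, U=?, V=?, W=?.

S=3, T=5, U=1, V=4, W=2

W's domain is down to {2}, so W = 2. Remove 2 from T, V.
T must be 5 (only option left). Strike 5 from U.
U must be 1 (only option left). Remove 1 from S, V.
V's domain is down to {4}, so V = 4.
S's domain is down to {3}, so S = 3.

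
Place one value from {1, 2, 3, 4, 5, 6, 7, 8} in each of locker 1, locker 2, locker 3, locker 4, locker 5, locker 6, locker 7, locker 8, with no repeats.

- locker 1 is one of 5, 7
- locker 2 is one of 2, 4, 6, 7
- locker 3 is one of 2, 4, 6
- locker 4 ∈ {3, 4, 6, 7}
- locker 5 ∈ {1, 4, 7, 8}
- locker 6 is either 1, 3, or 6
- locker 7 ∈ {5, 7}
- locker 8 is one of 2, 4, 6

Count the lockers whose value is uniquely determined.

Among the 8 variables, 8 fits only locker 5 (and all 8 values in {1, 2, 3, 4, 5, 6, 7, 8} must be used), so locker 5 = 8.
The 7 still-open variables draw from only 7 values {1, 2, 3, 4, 5, 6, 7}, so each is used; only locker 6 can be 1, hence locker 6 = 1.
Among the 6 still-open variables, 3 fits only locker 4 (and all 6 values in {2, 3, 4, 5, 6, 7} must be used), so locker 4 = 3.
locker 1 and locker 7 between them cover only {5, 7} — a naked pair. Remove those values from locker 2.
Determined: locker 4=3, locker 5=8, locker 6=1. The other lockers each still have more than one consistent value. That makes 3.

3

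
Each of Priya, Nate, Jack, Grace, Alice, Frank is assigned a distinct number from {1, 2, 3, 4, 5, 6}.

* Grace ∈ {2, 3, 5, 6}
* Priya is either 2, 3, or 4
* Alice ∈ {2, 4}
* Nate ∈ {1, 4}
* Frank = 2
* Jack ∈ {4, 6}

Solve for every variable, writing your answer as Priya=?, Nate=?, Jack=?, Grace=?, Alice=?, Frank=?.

Priya=3, Nate=1, Jack=6, Grace=5, Alice=4, Frank=2

Frank's domain is down to {2}, so Frank = 2. So Priya, Grace, Alice can't be 2.
Alice has just one choice, so Alice = 4. Remove 4 from Priya, Nate, Jack.
Priya has just one choice, so Priya = 3. So Grace can't be 3.
Nate must be 1 (only option left).
Jack has just one choice, so Jack = 6. Eliminate 6 elsewhere: Grace.
Grace's domain is down to {5}, so Grace = 5.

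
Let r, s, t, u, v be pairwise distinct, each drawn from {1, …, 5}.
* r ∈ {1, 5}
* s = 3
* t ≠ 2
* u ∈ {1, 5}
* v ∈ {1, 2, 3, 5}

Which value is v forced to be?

2

s has just one choice, so s = 3. So t, v can't be 3.
The 4 still-open variables together cover exactly {1, 2, 4, 5} — 4 values for 4 variables — and 2 appears only in v's list, so v = 2.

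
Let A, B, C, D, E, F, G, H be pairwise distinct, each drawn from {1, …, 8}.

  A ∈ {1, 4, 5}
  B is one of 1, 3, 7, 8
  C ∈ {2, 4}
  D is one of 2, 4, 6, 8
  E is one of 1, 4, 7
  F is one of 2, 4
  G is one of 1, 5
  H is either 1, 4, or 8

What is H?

The 8 variables together cover exactly {1, 2, 3, 4, 5, 6, 7, 8} — 8 values for 8 variables — and 3 appears only in B's list, so B = 3.
Among the 7 still-open variables, 6 fits only D (and all 7 values in {1, 2, 4, 5, 6, 7, 8} must be used), so D = 6.
Among the 6 still-open variables, 7 fits only E (and all 6 values in {1, 2, 4, 5, 7, 8} must be used), so E = 7.
The 5 still-open variables draw from only 5 values {1, 2, 4, 5, 8}, so each is used; only H can be 8, hence H = 8.

8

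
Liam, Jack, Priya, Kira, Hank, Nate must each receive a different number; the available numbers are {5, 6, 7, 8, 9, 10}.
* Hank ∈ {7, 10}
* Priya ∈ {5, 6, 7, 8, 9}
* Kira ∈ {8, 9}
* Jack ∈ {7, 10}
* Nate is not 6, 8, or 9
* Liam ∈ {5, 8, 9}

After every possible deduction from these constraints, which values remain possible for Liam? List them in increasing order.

The 6 variables together cover exactly {5, 6, 7, 8, 9, 10} — 6 values for 6 variables — and 6 appears only in Priya's list, so Priya = 6.
The 2 variables Jack and Hank are confined to {7, 10}, which locks those values in; drop them from Nate.
Nate has just one choice, so Nate = 5. Remove 5 from Liam.
No further eliminations apply; Liam can still be any of 8, 9.

8, 9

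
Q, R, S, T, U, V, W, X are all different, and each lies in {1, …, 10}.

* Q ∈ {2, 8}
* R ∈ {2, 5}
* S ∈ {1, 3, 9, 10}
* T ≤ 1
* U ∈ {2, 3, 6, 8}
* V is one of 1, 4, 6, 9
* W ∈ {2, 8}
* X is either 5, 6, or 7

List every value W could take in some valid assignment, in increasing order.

T's domain is down to {1}, so T = 1. Remove 1 from S, V.
Q and W share exactly the 2 values {2, 8}; by pigeonhole those values go to them, so strike 2, 8 from R, U.
That leaves R = 5. Eliminate 5 elsewhere: X.
No further eliminations apply; W can still be any of 2, 8.

2, 8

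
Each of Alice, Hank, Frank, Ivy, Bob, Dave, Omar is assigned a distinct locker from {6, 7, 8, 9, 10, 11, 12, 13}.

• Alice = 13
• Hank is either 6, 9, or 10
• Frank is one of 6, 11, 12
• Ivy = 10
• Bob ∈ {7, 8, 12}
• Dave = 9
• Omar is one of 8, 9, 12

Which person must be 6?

Alice must be 13 (only option left).
Ivy's domain is down to {10}, so Ivy = 10. Remove 10 from Hank.
Dave has just one choice, so Dave = 9. Strike 9 from Hank, Omar.
So 6 goes to Hank.

Hank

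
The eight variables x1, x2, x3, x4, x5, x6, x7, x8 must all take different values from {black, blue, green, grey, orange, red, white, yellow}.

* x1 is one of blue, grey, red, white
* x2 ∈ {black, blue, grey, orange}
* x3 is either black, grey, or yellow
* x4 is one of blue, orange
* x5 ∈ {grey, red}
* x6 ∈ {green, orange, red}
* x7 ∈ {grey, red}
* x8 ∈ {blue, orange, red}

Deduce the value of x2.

black

Among the 8 variables, green fits only x6 (and all 8 values in {black, blue, green, grey, orange, red, white, yellow} must be used), so x6 = green.
The 7 still-open variables together cover exactly {black, blue, grey, orange, red, white, yellow} — 7 values for 7 variables — and white appears only in x1's list, so x1 = white.
Among the 6 still-open variables, yellow fits only x3 (and all 6 values in {black, blue, grey, orange, red, yellow} must be used), so x3 = yellow.
Among the 5 still-open variables, black fits only x2 (and all 5 values in {black, blue, grey, orange, red} must be used), so x2 = black.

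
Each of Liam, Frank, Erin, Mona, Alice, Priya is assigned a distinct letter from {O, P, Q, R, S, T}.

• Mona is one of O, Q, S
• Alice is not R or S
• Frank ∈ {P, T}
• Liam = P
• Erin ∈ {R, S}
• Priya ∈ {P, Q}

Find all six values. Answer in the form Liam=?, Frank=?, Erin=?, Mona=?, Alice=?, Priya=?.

Liam must be P (only option left). Strike P from Frank, Alice, Priya.
Frank's domain is down to {T}, so Frank = T. Eliminate T elsewhere: Alice.
That leaves Priya = Q. Strike Q from Mona, Alice.
That leaves Alice = O. Eliminate O elsewhere: Mona.
That leaves Mona = S. Remove S from Erin.
That leaves Erin = R.

Liam=P, Frank=T, Erin=R, Mona=S, Alice=O, Priya=Q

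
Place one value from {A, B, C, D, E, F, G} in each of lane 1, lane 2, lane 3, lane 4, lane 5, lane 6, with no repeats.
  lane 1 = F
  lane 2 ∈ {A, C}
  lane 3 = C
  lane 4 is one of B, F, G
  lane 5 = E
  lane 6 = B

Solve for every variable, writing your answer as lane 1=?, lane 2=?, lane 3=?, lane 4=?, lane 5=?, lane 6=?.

lane 1 must be F (only option left). Eliminate F elsewhere: lane 4.
lane 3 must be C (only option left). Strike C from lane 2.
lane 5 has just one choice, so lane 5 = E.
lane 6's domain is down to {B}, so lane 6 = B. Eliminate B elsewhere: lane 4.
lane 2 must be A (only option left).
lane 4's domain is down to {G}, so lane 4 = G.

lane 1=F, lane 2=A, lane 3=C, lane 4=G, lane 5=E, lane 6=B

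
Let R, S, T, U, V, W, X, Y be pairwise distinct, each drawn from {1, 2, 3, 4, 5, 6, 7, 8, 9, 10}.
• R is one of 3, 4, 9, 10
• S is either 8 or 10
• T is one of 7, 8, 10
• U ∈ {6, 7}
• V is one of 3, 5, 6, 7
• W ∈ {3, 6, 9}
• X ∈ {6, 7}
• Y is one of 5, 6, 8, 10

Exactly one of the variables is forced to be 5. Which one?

Among the 8 variables, 4 fits only R (and all 8 values in {3, 4, 5, 6, 7, 8, 9, 10} must be used), so R = 4.
The 7 still-open variables together cover exactly {3, 5, 6, 7, 8, 9, 10} — 7 values for 7 variables — and 9 appears only in W's list, so W = 9.
The 6 still-open variables draw from only 6 values {3, 5, 6, 7, 8, 10}, so each is used; only V can be 3, hence V = 3.
The 5 still-open variables draw from only 5 values {5, 6, 7, 8, 10}, so each is used; only Y can be 5, hence Y = 5.

Y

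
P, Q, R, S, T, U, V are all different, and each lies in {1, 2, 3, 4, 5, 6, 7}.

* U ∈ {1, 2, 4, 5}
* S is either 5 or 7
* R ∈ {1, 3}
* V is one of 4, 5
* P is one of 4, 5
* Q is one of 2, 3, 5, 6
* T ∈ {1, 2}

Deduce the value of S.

Among the 7 variables, 6 fits only Q (and all 7 values in {1, 2, 3, 4, 5, 6, 7} must be used), so Q = 6.
The 6 still-open variables draw from only 6 values {1, 2, 3, 4, 5, 7}, so each is used; only R can be 3, hence R = 3.
The 5 still-open variables draw from only 5 values {1, 2, 4, 5, 7}, so each is used; only S can be 7, hence S = 7.

7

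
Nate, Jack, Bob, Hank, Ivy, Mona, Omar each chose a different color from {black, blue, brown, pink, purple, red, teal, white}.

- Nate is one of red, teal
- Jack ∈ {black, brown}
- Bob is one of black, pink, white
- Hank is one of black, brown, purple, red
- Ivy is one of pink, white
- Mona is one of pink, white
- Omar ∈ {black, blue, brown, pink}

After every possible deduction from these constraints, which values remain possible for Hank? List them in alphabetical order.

purple, red

Ivy and Mona share exactly the 2 values {pink, white}; by pigeonhole those values go to them, so strike pink, white from Bob, Omar.
That leaves Bob = black. Strike black from Jack, Hank, Omar.
Jack must be brown (only option left). So Hank, Omar can't be brown.
Omar has just one choice, so Omar = blue.
No further eliminations apply; Hank can still be any of purple, red.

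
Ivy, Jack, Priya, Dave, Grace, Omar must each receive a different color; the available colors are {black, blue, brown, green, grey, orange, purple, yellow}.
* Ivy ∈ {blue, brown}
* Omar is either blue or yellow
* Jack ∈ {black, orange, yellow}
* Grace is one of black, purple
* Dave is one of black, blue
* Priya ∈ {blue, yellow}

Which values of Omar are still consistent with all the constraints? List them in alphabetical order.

blue, yellow

The 6 variables together cover exactly {black, blue, brown, orange, purple, yellow} — 6 values for 6 variables — and brown appears only in Ivy's list, so Ivy = brown.
Among the 5 still-open variables, orange fits only Jack (and all 5 values in {black, blue, orange, purple, yellow} must be used), so Jack = orange.
The 4 still-open variables together cover exactly {black, blue, purple, yellow} — 4 values for 4 variables — and purple appears only in Grace's list, so Grace = purple.
The 3 still-open variables draw from only 3 values {black, blue, yellow}, so each is used; only Dave can be black, hence Dave = black.
No further eliminations apply; Omar can still be any of blue, yellow.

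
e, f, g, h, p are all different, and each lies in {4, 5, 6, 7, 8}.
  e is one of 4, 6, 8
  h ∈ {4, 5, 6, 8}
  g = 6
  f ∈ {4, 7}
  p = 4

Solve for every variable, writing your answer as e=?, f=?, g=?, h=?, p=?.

e=8, f=7, g=6, h=5, p=4

g has just one choice, so g = 6. So e, h can't be 6.
p has just one choice, so p = 4. Eliminate 4 elsewhere: e, f, h.
e's domain is down to {8}, so e = 8. Remove 8 from h.
f must be 7 (only option left).
h must be 5 (only option left).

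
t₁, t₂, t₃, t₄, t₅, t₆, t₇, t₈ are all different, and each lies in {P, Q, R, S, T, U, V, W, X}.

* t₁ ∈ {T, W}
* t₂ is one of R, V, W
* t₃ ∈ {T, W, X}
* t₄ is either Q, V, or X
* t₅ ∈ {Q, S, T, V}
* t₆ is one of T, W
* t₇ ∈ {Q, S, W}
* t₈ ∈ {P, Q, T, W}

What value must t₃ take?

X

The 8 variables draw from only 8 values {P, Q, R, S, T, V, W, X}, so each is used; only t₈ can be P, hence t₈ = P.
The 7 still-open variables draw from only 7 values {Q, R, S, T, V, W, X}, so each is used; only t₂ can be R, hence t₂ = R.
t₁ and t₆ between them cover only {T, W} — a naked pair. Remove those values from t₃, t₅, t₇.
So t₃ = X.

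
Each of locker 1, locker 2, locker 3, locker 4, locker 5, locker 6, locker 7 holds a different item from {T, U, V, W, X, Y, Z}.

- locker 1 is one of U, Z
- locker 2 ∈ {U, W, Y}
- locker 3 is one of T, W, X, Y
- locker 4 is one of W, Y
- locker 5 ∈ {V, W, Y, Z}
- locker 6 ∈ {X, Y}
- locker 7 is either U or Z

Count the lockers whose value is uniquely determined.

The 7 variables draw from only 7 values {T, U, V, W, X, Y, Z}, so each is used; only locker 3 can be T, hence locker 3 = T.
The 6 still-open variables together cover exactly {U, V, W, X, Y, Z} — 6 values for 6 variables — and V appears only in locker 5's list, so locker 5 = V.
The 5 still-open variables draw from only 5 values {U, W, X, Y, Z}, so each is used; only locker 6 can be X, hence locker 6 = X.
The 2 variables locker 1 and locker 7 are confined to {U, Z}, which locks those values in; drop them from locker 2.
Determined: locker 3=T, locker 5=V, locker 6=X. The other lockers each still have more than one consistent value. That makes 3.

3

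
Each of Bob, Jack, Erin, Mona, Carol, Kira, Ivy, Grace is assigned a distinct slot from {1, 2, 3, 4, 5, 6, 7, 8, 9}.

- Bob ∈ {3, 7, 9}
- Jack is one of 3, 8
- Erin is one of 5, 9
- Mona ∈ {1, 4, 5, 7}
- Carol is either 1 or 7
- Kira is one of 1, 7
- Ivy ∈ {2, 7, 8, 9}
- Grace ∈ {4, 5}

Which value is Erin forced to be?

9

The 8 variables draw from only 8 values {1, 2, 3, 4, 5, 7, 8, 9}, so each is used; only Ivy can be 2, hence Ivy = 2.
The 7 still-open variables draw from only 7 values {1, 3, 4, 5, 7, 8, 9}, so each is used; only Jack can be 8, hence Jack = 8.
The 6 still-open variables draw from only 6 values {1, 3, 4, 5, 7, 9}, so each is used; only Bob can be 3, hence Bob = 3.
The 5 still-open variables draw from only 5 values {1, 4, 5, 7, 9}, so each is used; only Erin can be 9, hence Erin = 9.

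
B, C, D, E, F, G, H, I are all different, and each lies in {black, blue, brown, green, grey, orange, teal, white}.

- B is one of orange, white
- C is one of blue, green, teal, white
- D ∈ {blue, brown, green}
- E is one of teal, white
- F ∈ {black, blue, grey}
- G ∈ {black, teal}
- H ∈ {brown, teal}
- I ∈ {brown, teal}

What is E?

white

Among the 8 variables, grey fits only F (and all 8 values in {black, blue, brown, green, grey, orange, teal, white} must be used), so F = grey.
The 7 still-open variables draw from only 7 values {black, blue, brown, green, orange, teal, white}, so each is used; only G can be black, hence G = black.
The 6 still-open variables draw from only 6 values {blue, brown, green, orange, teal, white}, so each is used; only B can be orange, hence B = orange.
H and I between them cover only {brown, teal} — a naked pair. Remove those values from C, D, E.
So E = white.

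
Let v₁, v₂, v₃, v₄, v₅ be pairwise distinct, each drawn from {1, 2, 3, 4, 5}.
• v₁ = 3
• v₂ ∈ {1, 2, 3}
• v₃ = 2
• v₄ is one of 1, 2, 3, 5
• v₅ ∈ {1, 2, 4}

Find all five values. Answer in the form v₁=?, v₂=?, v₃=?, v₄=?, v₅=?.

v₁=3, v₂=1, v₃=2, v₄=5, v₅=4

v₁'s domain is down to {3}, so v₁ = 3. Eliminate 3 elsewhere: v₂, v₄.
v₃ has just one choice, so v₃ = 2. Strike 2 from v₂, v₄, v₅.
v₂ must be 1 (only option left). Remove 1 from v₄, v₅.
That leaves v₄ = 5.
v₅ must be 4 (only option left).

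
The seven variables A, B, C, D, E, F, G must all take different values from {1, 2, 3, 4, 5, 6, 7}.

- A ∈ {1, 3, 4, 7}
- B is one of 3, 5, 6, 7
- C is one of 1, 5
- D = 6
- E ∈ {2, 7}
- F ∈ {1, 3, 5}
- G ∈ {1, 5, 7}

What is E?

2

D has just one choice, so D = 6. So B can't be 6.
The 6 still-open variables together cover exactly {1, 2, 3, 4, 5, 7} — 6 values for 6 variables — and 2 appears only in E's list, so E = 2.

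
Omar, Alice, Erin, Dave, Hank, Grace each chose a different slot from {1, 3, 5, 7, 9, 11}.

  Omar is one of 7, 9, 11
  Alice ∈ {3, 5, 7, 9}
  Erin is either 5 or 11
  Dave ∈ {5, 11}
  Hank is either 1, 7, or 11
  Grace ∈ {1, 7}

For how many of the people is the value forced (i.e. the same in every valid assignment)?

The 6 variables together cover exactly {1, 3, 5, 7, 9, 11} — 6 values for 6 variables — and 3 appears only in Alice's list, so Alice = 3.
The 5 still-open variables draw from only 5 values {1, 5, 7, 9, 11}, so each is used; only Omar can be 9, hence Omar = 9.
Erin and Dave share exactly the 2 values {5, 11}; by pigeonhole those values go to them, so strike 5, 11 from Hank.
Determined: Omar=9, Alice=3. The other people each still have more than one consistent value. That makes 2.

2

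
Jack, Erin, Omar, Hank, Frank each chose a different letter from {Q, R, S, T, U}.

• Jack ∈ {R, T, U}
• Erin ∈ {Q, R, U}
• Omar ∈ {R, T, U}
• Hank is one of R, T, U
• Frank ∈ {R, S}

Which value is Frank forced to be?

The 5 variables together cover exactly {Q, R, S, T, U} — 5 values for 5 variables — and Q appears only in Erin's list, so Erin = Q.
The 4 still-open variables together cover exactly {R, S, T, U} — 4 values for 4 variables — and S appears only in Frank's list, so Frank = S.

S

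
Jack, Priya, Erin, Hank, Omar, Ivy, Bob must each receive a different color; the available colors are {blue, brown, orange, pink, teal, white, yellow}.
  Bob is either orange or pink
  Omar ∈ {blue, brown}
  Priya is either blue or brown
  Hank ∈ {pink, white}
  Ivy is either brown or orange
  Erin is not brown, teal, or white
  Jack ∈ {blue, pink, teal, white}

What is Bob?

Among the 7 variables, teal fits only Jack (and all 7 values in {blue, brown, orange, pink, teal, white, yellow} must be used), so Jack = teal.
Among the 6 still-open variables, white fits only Hank (and all 6 values in {blue, brown, orange, pink, white, yellow} must be used), so Hank = white.
The 5 still-open variables together cover exactly {blue, brown, orange, pink, yellow} — 5 values for 5 variables — and yellow appears only in Erin's list, so Erin = yellow.
The 4 still-open variables together cover exactly {blue, brown, orange, pink} — 4 values for 4 variables — and pink appears only in Bob's list, so Bob = pink.

pink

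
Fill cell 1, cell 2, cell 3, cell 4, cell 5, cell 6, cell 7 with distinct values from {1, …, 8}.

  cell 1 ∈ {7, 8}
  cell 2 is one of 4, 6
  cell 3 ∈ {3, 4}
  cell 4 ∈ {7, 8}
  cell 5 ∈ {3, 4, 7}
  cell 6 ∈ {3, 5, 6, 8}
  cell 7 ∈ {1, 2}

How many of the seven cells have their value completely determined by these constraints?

2

cell 1 and cell 4 share exactly the 2 values {7, 8}; by pigeonhole those values go to them, so strike 7, 8 from cell 5, cell 6.
cell 3 and cell 5 between them cover only {3, 4} — a naked pair. Remove those values from cell 2, cell 6.
cell 2 has just one choice, so cell 2 = 6. So cell 6 can't be 6.
That leaves cell 6 = 5.
Determined: cell 2=6, cell 6=5. The other cells each still have more than one consistent value. That makes 2.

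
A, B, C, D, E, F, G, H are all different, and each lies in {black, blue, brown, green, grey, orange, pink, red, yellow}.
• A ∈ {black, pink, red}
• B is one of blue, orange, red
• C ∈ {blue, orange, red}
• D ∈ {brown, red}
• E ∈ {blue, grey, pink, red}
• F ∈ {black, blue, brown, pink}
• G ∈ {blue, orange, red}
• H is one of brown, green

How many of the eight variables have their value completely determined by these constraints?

3

Among the 8 variables, green fits only H (and all 8 values in {black, blue, brown, green, grey, orange, pink, red} must be used), so H = green.
The 7 still-open variables draw from only 7 values {black, blue, brown, grey, orange, pink, red}, so each is used; only E can be grey, hence E = grey.
The 3 variables B, C, G are confined to {blue, orange, red}, which locks those values in; drop them from A, D, F.
D has just one choice, so D = brown. Strike brown from F.
Determined: D=brown, E=grey, H=green. The other variables each still have more than one consistent value. That makes 3.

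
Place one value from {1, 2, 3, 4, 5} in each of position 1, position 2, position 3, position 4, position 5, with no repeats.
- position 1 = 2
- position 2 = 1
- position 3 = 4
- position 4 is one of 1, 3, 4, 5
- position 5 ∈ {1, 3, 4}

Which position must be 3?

position 5

position 1 has just one choice, so position 1 = 2.
position 2's domain is down to {1}, so position 2 = 1. Strike 1 from position 4, position 5.
position 3 must be 4 (only option left). Strike 4 from position 4, position 5.
So 3 goes to position 5.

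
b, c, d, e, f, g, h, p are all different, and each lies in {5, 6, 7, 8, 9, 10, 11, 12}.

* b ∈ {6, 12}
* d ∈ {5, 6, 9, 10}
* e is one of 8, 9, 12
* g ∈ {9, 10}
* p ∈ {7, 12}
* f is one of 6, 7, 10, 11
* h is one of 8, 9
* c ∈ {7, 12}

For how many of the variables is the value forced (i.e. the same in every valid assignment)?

Among the 8 variables, 5 fits only d (and all 8 values in {5, 6, 7, 8, 9, 10, 11, 12} must be used), so d = 5.
The 7 still-open variables together cover exactly {6, 7, 8, 9, 10, 11, 12} — 7 values for 7 variables — and 11 appears only in f's list, so f = 11.
The 6 still-open variables draw from only 6 values {6, 7, 8, 9, 10, 12}, so each is used; only b can be 6, hence b = 6.
Among the 5 still-open variables, 10 fits only g (and all 5 values in {7, 8, 9, 10, 12} must be used), so g = 10.
c and p share exactly the 2 values {7, 12}; by pigeonhole those values go to them, so strike 7, 12 from e.
Determined: b=6, d=5, f=11, g=10. The other variables each still have more than one consistent value. That makes 4.

4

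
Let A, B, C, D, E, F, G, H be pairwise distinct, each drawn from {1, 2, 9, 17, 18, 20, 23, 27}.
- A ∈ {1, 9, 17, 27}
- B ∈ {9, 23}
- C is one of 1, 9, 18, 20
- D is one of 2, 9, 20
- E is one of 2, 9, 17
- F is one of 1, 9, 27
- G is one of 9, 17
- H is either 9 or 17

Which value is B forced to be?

The 8 variables draw from only 8 values {1, 2, 9, 17, 18, 20, 23, 27}, so each is used; only C can be 18, hence C = 18.
The 7 still-open variables together cover exactly {1, 2, 9, 17, 20, 23, 27} — 7 values for 7 variables — and 20 appears only in D's list, so D = 20.
The 6 still-open variables together cover exactly {1, 2, 9, 17, 23, 27} — 6 values for 6 variables — and 2 appears only in E's list, so E = 2.
The 5 still-open variables draw from only 5 values {1, 9, 17, 23, 27}, so each is used; only B can be 23, hence B = 23.

23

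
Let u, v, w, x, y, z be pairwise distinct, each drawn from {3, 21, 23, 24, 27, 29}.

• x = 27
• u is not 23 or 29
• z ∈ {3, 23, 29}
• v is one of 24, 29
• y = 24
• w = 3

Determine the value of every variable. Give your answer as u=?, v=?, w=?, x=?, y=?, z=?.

u=21, v=29, w=3, x=27, y=24, z=23

w must be 3 (only option left). Remove 3 from u, z.
x must be 27 (only option left). So u can't be 27.
That leaves y = 24. Remove 24 from u, v.
u's domain is down to {21}, so u = 21.
That leaves v = 29. Remove 29 from z.
That leaves z = 23.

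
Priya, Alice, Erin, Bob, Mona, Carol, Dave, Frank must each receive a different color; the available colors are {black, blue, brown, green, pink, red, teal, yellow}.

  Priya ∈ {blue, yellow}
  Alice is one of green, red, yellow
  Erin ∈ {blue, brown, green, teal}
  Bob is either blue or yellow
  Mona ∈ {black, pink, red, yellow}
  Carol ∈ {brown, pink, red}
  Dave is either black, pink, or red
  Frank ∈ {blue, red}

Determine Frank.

red

Among the 8 variables, teal fits only Erin (and all 8 values in {black, blue, brown, green, pink, red, teal, yellow} must be used), so Erin = teal.
Among the 7 still-open variables, brown fits only Carol (and all 7 values in {black, blue, brown, green, pink, red, yellow} must be used), so Carol = brown.
Among the 6 still-open variables, green fits only Alice (and all 6 values in {black, blue, green, pink, red, yellow} must be used), so Alice = green.
Priya and Bob share exactly the 2 values {blue, yellow}; by pigeonhole those values go to them, so strike blue, yellow from Mona, Frank.
So Frank = red.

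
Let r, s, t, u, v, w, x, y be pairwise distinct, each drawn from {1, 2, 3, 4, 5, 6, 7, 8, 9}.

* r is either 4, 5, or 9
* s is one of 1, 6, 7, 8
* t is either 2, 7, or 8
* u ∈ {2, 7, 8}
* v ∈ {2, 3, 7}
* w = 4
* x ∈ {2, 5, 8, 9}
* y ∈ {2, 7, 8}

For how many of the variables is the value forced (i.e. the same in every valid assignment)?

w must be 4 (only option left). Strike 4 from r.
The 3 variables t, u, y are confined to {2, 7, 8}, which locks those values in; drop them from s, v, x.
v's domain is down to {3}, so v = 3.
Determined: v=3, w=4. The other variables each still have more than one consistent value. That makes 2.

2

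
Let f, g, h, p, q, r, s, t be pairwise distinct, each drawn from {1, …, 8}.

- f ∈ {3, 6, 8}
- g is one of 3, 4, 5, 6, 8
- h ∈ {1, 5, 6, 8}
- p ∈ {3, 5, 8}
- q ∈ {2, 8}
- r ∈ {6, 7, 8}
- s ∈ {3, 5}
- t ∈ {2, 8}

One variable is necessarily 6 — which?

f

The 8 variables draw from only 8 values {1, 2, 3, 4, 5, 6, 7, 8}, so each is used; only h can be 1, hence h = 1.
Among the 7 still-open variables, 4 fits only g (and all 7 values in {2, 3, 4, 5, 6, 7, 8} must be used), so g = 4.
The 6 still-open variables draw from only 6 values {2, 3, 5, 6, 7, 8}, so each is used; only r can be 7, hence r = 7.
The 5 still-open variables together cover exactly {2, 3, 5, 6, 8} — 5 values for 5 variables — and 6 appears only in f's list, so f = 6.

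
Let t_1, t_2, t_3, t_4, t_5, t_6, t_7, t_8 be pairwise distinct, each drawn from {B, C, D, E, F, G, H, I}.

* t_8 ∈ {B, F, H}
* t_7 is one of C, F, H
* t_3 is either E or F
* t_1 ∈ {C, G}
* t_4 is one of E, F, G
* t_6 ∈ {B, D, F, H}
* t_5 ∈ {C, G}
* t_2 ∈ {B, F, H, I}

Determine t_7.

H

The 8 variables together cover exactly {B, C, D, E, F, G, H, I} — 8 values for 8 variables — and D appears only in t_6's list, so t_6 = D.
The 7 still-open variables together cover exactly {B, C, E, F, G, H, I} — 7 values for 7 variables — and I appears only in t_2's list, so t_2 = I.
Among the 6 still-open variables, B fits only t_8 (and all 6 values in {B, C, E, F, G, H} must be used), so t_8 = B.
The 5 still-open variables draw from only 5 values {C, E, F, G, H}, so each is used; only t_7 can be H, hence t_7 = H.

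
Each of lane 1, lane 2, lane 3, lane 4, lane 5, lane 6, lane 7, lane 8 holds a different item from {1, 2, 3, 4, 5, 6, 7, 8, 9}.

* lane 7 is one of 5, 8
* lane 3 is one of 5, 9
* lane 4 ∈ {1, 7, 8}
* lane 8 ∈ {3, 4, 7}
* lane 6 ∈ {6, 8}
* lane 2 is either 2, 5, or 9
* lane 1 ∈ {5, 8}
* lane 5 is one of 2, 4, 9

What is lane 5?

lane 1 and lane 7 share exactly the 2 values {5, 8}; by pigeonhole those values go to them, so strike 5, 8 from lane 2, lane 3, lane 4, lane 6.
lane 3's domain is down to {9}, so lane 3 = 9. Eliminate 9 elsewhere: lane 2, lane 5.
That leaves lane 6 = 6.
lane 2 must be 2 (only option left). So lane 5 can't be 2.
So lane 5 = 4.

4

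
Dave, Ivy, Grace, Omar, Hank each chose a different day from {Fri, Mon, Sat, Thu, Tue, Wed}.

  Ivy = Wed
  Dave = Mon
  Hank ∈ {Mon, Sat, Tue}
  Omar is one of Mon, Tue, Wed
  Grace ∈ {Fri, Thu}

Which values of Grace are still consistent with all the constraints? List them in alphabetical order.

Dave's domain is down to {Mon}, so Dave = Mon. So Omar, Hank can't be Mon.
That leaves Ivy = Wed. Strike Wed from Omar.
Omar's domain is down to {Tue}, so Omar = Tue. Remove Tue from Hank.
That leaves Hank = Sat.
No further eliminations apply; Grace can still be any of Fri, Thu.

Fri, Thu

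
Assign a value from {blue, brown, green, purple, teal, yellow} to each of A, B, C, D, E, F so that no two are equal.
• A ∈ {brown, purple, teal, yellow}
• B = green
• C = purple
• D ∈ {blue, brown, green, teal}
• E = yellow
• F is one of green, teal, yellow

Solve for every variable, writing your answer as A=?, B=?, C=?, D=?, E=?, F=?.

B has just one choice, so B = green. Remove green from D, F.
That leaves C = purple. Remove purple from A.
E has just one choice, so E = yellow. Strike yellow from A, F.
That leaves F = teal. Eliminate teal elsewhere: A, D.
That leaves A = brown. Eliminate brown elsewhere: D.
That leaves D = blue.

A=brown, B=green, C=purple, D=blue, E=yellow, F=teal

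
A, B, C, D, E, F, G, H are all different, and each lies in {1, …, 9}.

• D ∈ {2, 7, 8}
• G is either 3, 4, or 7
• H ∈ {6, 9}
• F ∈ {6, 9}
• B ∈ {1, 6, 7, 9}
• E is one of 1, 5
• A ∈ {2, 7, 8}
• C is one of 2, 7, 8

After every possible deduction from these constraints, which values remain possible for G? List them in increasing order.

The 2 variables F and H are confined to {6, 9}, which locks those values in; drop them from B.
A, C, D between them cover only {2, 7, 8} — a naked triple. Remove those values from B, G.
B has just one choice, so B = 1. Remove 1 from E.
E must be 5 (only option left).
No further eliminations apply; G can still be any of 3, 4.

3, 4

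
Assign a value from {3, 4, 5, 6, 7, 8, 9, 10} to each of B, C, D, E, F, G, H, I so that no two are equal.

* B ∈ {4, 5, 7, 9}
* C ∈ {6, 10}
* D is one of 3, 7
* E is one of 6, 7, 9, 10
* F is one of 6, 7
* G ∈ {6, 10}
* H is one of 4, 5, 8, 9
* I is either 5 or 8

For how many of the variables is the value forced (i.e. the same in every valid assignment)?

3

The 8 variables together cover exactly {3, 4, 5, 6, 7, 8, 9, 10} — 8 values for 8 variables — and 3 appears only in D's list, so D = 3.
C and G share exactly the 2 values {6, 10}; by pigeonhole those values go to them, so strike 6, 10 from E, F.
F's domain is down to {7}, so F = 7. Eliminate 7 elsewhere: B, E.
That leaves E = 9. Eliminate 9 elsewhere: B, H.
Determined: D=3, E=9, F=7. The other variables each still have more than one consistent value. That makes 3.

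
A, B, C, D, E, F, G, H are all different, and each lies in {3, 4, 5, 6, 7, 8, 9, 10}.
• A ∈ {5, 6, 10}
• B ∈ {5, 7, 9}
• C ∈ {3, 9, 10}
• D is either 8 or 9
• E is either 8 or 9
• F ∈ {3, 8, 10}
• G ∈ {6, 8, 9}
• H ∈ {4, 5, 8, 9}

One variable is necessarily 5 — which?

A

Among the 8 variables, 4 fits only H (and all 8 values in {3, 4, 5, 6, 7, 8, 9, 10} must be used), so H = 4.
The 7 still-open variables together cover exactly {3, 5, 6, 7, 8, 9, 10} — 7 values for 7 variables — and 7 appears only in B's list, so B = 7.
The 6 still-open variables together cover exactly {3, 5, 6, 8, 9, 10} — 6 values for 6 variables — and 5 appears only in A's list, so A = 5.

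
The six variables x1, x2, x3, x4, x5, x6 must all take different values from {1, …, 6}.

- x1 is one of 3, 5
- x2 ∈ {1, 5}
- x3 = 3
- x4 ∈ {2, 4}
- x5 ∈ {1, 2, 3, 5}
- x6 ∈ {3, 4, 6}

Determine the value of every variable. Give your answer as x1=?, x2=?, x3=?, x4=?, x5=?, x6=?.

x3 must be 3 (only option left). Eliminate 3 elsewhere: x1, x5, x6.
x1 must be 5 (only option left). Remove 5 from x2, x5.
That leaves x2 = 1. So x5 can't be 1.
That leaves x5 = 2. Remove 2 from x4.
That leaves x4 = 4. Eliminate 4 elsewhere: x6.
That leaves x6 = 6.

x1=5, x2=1, x3=3, x4=4, x5=2, x6=6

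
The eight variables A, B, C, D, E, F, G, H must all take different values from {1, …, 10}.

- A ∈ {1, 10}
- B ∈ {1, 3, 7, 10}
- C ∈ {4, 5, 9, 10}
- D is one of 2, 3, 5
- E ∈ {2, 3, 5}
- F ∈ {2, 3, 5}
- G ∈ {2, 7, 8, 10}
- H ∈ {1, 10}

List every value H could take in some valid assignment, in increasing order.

A and H between them cover only {1, 10} — a naked pair. Remove those values from B, C, G.
D, E, F between them cover only {2, 3, 5} — a naked triple. Remove those values from B, C, G.
B's domain is down to {7}, so B = 7. Remove 7 from G.
G's domain is down to {8}, so G = 8.
No further eliminations apply; H can still be any of 1, 10.

1, 10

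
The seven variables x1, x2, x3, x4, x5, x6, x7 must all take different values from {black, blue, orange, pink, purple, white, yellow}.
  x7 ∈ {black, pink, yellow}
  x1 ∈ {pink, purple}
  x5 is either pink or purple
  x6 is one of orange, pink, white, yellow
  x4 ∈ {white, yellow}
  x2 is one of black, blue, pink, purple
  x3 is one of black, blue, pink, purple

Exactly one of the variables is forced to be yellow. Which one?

The 7 variables draw from only 7 values {black, blue, orange, pink, purple, white, yellow}, so each is used; only x6 can be orange, hence x6 = orange.
The 6 still-open variables together cover exactly {black, blue, pink, purple, white, yellow} — 6 values for 6 variables — and white appears only in x4's list, so x4 = white.
The 5 still-open variables draw from only 5 values {black, blue, pink, purple, yellow}, so each is used; only x7 can be yellow, hence x7 = yellow.

x7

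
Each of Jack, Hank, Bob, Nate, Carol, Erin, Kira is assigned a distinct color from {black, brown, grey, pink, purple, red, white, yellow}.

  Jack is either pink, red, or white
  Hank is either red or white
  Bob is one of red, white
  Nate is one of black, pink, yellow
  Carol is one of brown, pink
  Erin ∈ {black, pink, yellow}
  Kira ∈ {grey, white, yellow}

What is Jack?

The 7 variables draw from only 7 values {black, brown, grey, pink, red, white, yellow}, so each is used; only Carol can be brown, hence Carol = brown.
The 6 still-open variables draw from only 6 values {black, grey, pink, red, white, yellow}, so each is used; only Kira can be grey, hence Kira = grey.
Hank and Bob between them cover only {red, white} — a naked pair. Remove those values from Jack.
So Jack = pink.

pink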